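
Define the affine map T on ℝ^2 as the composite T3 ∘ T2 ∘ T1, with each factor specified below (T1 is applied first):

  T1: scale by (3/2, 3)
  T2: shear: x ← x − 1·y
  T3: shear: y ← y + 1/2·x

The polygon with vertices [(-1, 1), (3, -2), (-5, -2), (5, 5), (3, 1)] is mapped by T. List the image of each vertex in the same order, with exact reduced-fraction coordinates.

T1 scale by (3/2, 3): (-1, 1) → (-3/2, 3); (3, -2) → (9/2, -6); (-5, -2) → (-15/2, -6); (5, 5) → (15/2, 15); (3, 1) → (9/2, 3)
T2 shear: x ← x − 1·y: (-3/2, 3) → (-9/2, 3); (9/2, -6) → (21/2, -6); (-15/2, -6) → (-3/2, -6); (15/2, 15) → (-15/2, 15); (9/2, 3) → (3/2, 3)
T3 shear: y ← y + 1/2·x: (-9/2, 3) → (-9/2, 3/4); (21/2, -6) → (21/2, -3/4); (-3/2, -6) → (-3/2, -27/4); (-15/2, 15) → (-15/2, 45/4); (3/2, 3) → (3/2, 15/4)

image vertices: (-9/2, 3/4), (21/2, -3/4), (-3/2, -27/4), (-15/2, 45/4), (3/2, 15/4)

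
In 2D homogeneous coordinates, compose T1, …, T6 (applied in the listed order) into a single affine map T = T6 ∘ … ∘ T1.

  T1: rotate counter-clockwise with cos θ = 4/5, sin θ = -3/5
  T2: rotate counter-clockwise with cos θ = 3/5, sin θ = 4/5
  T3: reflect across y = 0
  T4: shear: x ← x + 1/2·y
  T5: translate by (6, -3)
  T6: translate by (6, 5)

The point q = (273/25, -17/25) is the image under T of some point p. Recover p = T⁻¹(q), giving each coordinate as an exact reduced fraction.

p = (1, 5/2)

T1 = [4/5 3/5 0; -3/5 4/5 0; 0 0 1]
T2·T1 = [24/25 -7/25 0; 7/25 24/25 0; 0 0 1]
T3·…·T1 = [24/25 -7/25 0; -7/25 -24/25 0; 0 0 1]
T4·…·T1 = [41/50 -19/25 0; -7/25 -24/25 0; 0 0 1]
T5·…·T1 = [41/50 -19/25 6; -7/25 -24/25 -3; 0 0 1]
T6·…·T1 = [41/50 -19/25 12; -7/25 -24/25 2; 0 0 1]
det M = -1; M⁻¹ = [24/25 -19/25 -10; -7/25 -41/50 5; 0 0 1]
M⁻¹ · (273/25, -17/25)ᵀ = (1, 5/2)ᵀ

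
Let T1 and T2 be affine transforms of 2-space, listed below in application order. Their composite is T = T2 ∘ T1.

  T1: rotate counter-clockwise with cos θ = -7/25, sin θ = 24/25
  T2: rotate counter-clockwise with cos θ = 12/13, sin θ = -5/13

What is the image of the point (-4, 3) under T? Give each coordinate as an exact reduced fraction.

T1 rotate counter-clockwise with cos θ = -7/25, sin θ = 24/25: (-4, 3) → (-44/25, -117/25)
T2 rotate counter-clockwise with cos θ = 12/13, sin θ = -5/13: (-44/25, -117/25) → (-1113/325, -1184/325)

T(p) = (-1113/325, -1184/325)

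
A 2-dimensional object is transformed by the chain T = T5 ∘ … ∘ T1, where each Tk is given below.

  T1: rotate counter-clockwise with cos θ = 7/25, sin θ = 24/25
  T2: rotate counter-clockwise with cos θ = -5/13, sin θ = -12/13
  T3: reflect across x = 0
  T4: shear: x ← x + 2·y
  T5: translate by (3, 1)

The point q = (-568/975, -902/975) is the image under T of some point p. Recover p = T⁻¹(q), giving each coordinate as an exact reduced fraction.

p = (1, -5/3)

T1 = [7/25 -24/25 0; 24/25 7/25 0; 0 0 1]
T2·T1 = [253/325 204/325 0; -204/325 253/325 0; 0 0 1]
T3·…·T1 = [-253/325 -204/325 0; -204/325 253/325 0; 0 0 1]
T4·…·T1 = [-661/325 302/325 0; -204/325 253/325 0; 0 0 1]
T5·…·T1 = [-661/325 302/325 3; -204/325 253/325 1; 0 0 1]
det M = -1; M⁻¹ = [-253/325 302/325 457/325; -204/325 661/325 -49/325; 0 0 1]
M⁻¹ · (-568/975, -902/975)ᵀ = (1, -5/3)ᵀ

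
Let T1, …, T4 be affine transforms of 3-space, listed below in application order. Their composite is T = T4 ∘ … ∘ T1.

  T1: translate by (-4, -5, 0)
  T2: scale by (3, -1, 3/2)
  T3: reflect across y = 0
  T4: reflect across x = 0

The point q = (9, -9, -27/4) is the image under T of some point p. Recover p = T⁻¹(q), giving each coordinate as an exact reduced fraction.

p = (1, -4, -9/2)

T1 = [1 0 0 -4; 0 1 0 -5; 0 0 1 0; 0 0 0 1]
T2·T1 = [3 0 0 -12; 0 -1 0 5; 0 0 3/2 0; 0 0 0 1]
T3·…·T1 = [3 0 0 -12; 0 1 0 -5; 0 0 3/2 0; 0 0 0 1]
T4·…·T1 = [-3 0 0 12; 0 1 0 -5; 0 0 3/2 0; 0 0 0 1]
det M = -9/2; M⁻¹ = [-1/3 0 0 4; 0 1 0 5; 0 0 2/3 0; 0 0 0 1]
M⁻¹ · (9, -9, -27/4)ᵀ = (1, -4, -9/2)ᵀ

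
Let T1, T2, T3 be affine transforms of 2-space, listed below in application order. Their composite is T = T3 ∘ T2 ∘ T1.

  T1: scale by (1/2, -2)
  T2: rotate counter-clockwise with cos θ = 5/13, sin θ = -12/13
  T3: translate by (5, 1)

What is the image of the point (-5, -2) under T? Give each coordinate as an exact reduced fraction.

T(p) = (201/26, 63/13)

T1 scale by (1/2, -2): (-5, -2) → (-5/2, 4)
T2 rotate counter-clockwise with cos θ = 5/13, sin θ = -12/13: (-5/2, 4) → (71/26, 50/13)
T3 translate by (5, 1): (71/26, 50/13) → (201/26, 63/13)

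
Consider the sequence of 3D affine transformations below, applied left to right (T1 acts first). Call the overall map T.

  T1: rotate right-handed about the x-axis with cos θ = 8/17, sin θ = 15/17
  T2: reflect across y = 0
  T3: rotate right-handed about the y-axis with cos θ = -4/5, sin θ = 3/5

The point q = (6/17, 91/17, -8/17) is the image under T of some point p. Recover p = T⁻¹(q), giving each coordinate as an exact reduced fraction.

T1 = [1 0 0 0; 0 8/17 -15/17 0; 0 15/17 8/17 0; 0 0 0 1]
T2·T1 = [1 0 0 0; 0 -8/17 15/17 0; 0 15/17 8/17 0; 0 0 0 1]
T3·…·T1 = [-4/5 9/17 24/85 0; 0 -8/17 15/17 0; -3/5 -12/17 -32/85 0; 0 0 0 1]
det M = -1; M⁻¹ = [-4/5 0 -3/5 0; 9/17 -8/17 -12/17 0; 24/85 15/17 -32/85 0; 0 0 0 1]
M⁻¹ · (6/17, 91/17, -8/17)ᵀ = (0, -2, 5)ᵀ

p = (0, -2, 5)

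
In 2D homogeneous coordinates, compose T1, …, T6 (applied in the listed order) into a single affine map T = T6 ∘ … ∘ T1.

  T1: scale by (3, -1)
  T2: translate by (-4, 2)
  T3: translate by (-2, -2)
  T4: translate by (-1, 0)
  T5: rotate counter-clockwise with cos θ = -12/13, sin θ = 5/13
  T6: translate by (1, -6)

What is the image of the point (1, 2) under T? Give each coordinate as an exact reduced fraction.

T(p) = (71/13, -74/13)

T1 scale by (3, -1): (1, 2) → (3, -2)
T2 translate by (-4, 2): (3, -2) → (-1, 0)
T3 translate by (-2, -2): (-1, 0) → (-3, -2)
T4 translate by (-1, 0): (-3, -2) → (-4, -2)
T5 rotate counter-clockwise with cos θ = -12/13, sin θ = 5/13: (-4, -2) → (58/13, 4/13)
T6 translate by (1, -6): (58/13, 4/13) → (71/13, -74/13)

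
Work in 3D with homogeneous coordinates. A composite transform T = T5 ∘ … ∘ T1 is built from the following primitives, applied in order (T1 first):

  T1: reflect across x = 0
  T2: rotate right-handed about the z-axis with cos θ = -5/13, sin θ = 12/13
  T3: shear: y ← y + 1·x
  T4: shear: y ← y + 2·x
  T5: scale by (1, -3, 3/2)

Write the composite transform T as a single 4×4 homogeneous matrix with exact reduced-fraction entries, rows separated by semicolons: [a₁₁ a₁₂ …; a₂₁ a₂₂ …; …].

T = [5/13 -12/13 0 0; -9/13 123/13 0 0; 0 0 3/2 0; 0 0 0 1]

T1 = [-1 0 0 0; 0 1 0 0; 0 0 1 0; 0 0 0 1]
T2·T1 = [5/13 -12/13 0 0; -12/13 -5/13 0 0; 0 0 1 0; 0 0 0 1]
T3·…·T1 = [5/13 -12/13 0 0; -7/13 -17/13 0 0; 0 0 1 0; 0 0 0 1]
T4·…·T1 = [5/13 -12/13 0 0; 3/13 -41/13 0 0; 0 0 1 0; 0 0 0 1]
T5·…·T1 = [5/13 -12/13 0 0; -9/13 123/13 0 0; 0 0 3/2 0; 0 0 0 1]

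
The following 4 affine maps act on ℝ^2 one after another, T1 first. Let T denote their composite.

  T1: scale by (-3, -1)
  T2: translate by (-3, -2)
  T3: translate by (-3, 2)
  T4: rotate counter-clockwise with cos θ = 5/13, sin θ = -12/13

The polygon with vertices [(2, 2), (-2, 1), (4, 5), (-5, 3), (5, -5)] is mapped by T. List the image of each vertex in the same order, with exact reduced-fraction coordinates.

T1 scale by (-3, -1): (2, 2) → (-6, -2); (-2, 1) → (6, -1); (4, 5) → (-12, -5); (-5, 3) → (15, -3); (5, -5) → (-15, 5)
T2 translate by (-3, -2): (-6, -2) → (-9, -4); (6, -1) → (3, -3); (-12, -5) → (-15, -7); (15, -3) → (12, -5); (-15, 5) → (-18, 3)
T3 translate by (-3, 2): (-9, -4) → (-12, -2); (3, -3) → (0, -1); (-15, -7) → (-18, -5); (12, -5) → (9, -3); (-18, 3) → (-21, 5)
T4 rotate counter-clockwise with cos θ = 5/13, sin θ = -12/13: (-12, -2) → (-84/13, 134/13); (0, -1) → (-12/13, -5/13); (-18, -5) → (-150/13, 191/13); (9, -3) → (9/13, -123/13); (-21, 5) → (-45/13, 277/13)

image vertices: (-84/13, 134/13), (-12/13, -5/13), (-150/13, 191/13), (9/13, -123/13), (-45/13, 277/13)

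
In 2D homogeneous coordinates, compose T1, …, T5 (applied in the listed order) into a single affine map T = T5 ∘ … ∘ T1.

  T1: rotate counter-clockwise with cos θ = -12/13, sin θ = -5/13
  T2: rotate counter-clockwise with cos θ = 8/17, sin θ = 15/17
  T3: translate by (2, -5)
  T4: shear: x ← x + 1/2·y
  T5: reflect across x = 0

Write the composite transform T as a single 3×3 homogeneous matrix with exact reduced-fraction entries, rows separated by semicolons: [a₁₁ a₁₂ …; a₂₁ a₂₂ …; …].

T1 = [-12/13 5/13 0; -5/13 -12/13 0; 0 0 1]
T2·T1 = [-21/221 220/221 0; -220/221 -21/221 0; 0 0 1]
T3·…·T1 = [-21/221 220/221 2; -220/221 -21/221 -5; 0 0 1]
T4·…·T1 = [-131/221 419/442 -1/2; -220/221 -21/221 -5; 0 0 1]
T5·…·T1 = [131/221 -419/442 1/2; -220/221 -21/221 -5; 0 0 1]

T = [131/221 -419/442 1/2; -220/221 -21/221 -5; 0 0 1]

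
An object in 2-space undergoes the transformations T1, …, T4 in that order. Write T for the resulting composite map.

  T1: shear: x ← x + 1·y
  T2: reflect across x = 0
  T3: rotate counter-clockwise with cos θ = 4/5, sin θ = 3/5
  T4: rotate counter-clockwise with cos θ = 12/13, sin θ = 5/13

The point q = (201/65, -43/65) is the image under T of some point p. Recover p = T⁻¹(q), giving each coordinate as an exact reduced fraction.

T1 = [1 1 0; 0 1 0; 0 0 1]
T2·T1 = [-1 -1 0; 0 1 0; 0 0 1]
T3·…·T1 = [-4/5 -7/5 0; -3/5 1/5 0; 0 0 1]
T4·…·T1 = [-33/65 -89/65 0; -56/65 -23/65 0; 0 0 1]
det M = -1; M⁻¹ = [23/65 -89/65 0; -56/65 33/65 0; 0 0 1]
M⁻¹ · (201/65, -43/65)ᵀ = (2, -3)ᵀ

p = (2, -3)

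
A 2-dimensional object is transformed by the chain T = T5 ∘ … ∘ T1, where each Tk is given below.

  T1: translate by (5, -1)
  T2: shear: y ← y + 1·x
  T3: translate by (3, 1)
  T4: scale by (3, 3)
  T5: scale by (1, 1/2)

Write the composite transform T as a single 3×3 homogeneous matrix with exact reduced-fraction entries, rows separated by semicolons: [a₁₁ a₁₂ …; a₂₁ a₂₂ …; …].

T = [3 0 24; 3/2 3/2 15/2; 0 0 1]

T1 = [1 0 5; 0 1 -1; 0 0 1]
T2·T1 = [1 0 5; 1 1 4; 0 0 1]
T3·…·T1 = [1 0 8; 1 1 5; 0 0 1]
T4·…·T1 = [3 0 24; 3 3 15; 0 0 1]
T5·…·T1 = [3 0 24; 3/2 3/2 15/2; 0 0 1]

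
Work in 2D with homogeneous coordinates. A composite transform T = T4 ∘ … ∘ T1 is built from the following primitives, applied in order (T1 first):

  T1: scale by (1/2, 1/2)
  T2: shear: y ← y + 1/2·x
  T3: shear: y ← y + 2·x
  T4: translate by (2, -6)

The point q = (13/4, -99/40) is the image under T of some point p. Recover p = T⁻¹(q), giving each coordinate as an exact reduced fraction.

p = (5/2, 4/5)

T1 = [1/2 0 0; 0 1/2 0; 0 0 1]
T2·T1 = [1/2 0 0; 1/4 1/2 0; 0 0 1]
T3·…·T1 = [1/2 0 0; 5/4 1/2 0; 0 0 1]
T4·…·T1 = [1/2 0 2; 5/4 1/2 -6; 0 0 1]
det M = 1/4; M⁻¹ = [2 0 -4; -5 2 22; 0 0 1]
M⁻¹ · (13/4, -99/40)ᵀ = (5/2, 4/5)ᵀ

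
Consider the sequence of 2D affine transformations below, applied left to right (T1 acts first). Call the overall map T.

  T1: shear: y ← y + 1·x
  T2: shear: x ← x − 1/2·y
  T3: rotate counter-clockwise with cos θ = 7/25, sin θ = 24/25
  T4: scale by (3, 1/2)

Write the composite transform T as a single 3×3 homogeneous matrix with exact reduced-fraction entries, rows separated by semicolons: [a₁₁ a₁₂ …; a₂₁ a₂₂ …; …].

T = [-123/50 -33/10 0; 19/50 -1/10 0; 0 0 1]

T1 = [1 0 0; 1 1 0; 0 0 1]
T2·T1 = [1/2 -1/2 0; 1 1 0; 0 0 1]
T3·…·T1 = [-41/50 -11/10 0; 19/25 -1/5 0; 0 0 1]
T4·…·T1 = [-123/50 -33/10 0; 19/50 -1/10 0; 0 0 1]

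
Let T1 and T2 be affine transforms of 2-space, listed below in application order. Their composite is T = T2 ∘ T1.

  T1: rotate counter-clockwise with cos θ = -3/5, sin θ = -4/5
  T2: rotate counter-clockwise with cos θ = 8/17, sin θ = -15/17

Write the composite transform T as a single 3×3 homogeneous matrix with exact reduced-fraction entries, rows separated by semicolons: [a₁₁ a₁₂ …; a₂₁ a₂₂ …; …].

T = [-84/85 -13/85 0; 13/85 -84/85 0; 0 0 1]

T1 = [-3/5 4/5 0; -4/5 -3/5 0; 0 0 1]
T2·T1 = [-84/85 -13/85 0; 13/85 -84/85 0; 0 0 1]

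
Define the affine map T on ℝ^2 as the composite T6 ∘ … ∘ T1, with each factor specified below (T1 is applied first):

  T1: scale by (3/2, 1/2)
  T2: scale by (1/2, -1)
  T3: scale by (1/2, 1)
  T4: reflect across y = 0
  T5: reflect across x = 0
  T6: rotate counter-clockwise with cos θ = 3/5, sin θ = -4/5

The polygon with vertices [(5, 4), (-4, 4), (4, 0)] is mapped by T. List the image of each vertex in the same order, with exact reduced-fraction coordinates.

image vertices: (19/40, 27/10), (5/2, 0), (-9/10, 6/5)

T1 scale by (3/2, 1/2): (5, 4) → (15/2, 2); (-4, 4) → (-6, 2); (4, 0) → (6, 0)
T2 scale by (1/2, -1): (15/2, 2) → (15/4, -2); (-6, 2) → (-3, -2); (6, 0) → (3, 0)
T3 scale by (1/2, 1): (15/4, -2) → (15/8, -2); (-3, -2) → (-3/2, -2); (3, 0) → (3/2, 0)
T4 reflect across y = 0: (15/8, -2) → (15/8, 2); (-3/2, -2) → (-3/2, 2); (3/2, 0) → (3/2, 0)
T5 reflect across x = 0: (15/8, 2) → (-15/8, 2); (-3/2, 2) → (3/2, 2); (3/2, 0) → (-3/2, 0)
T6 rotate counter-clockwise with cos θ = 3/5, sin θ = -4/5: (-15/8, 2) → (19/40, 27/10); (3/2, 2) → (5/2, 0); (-3/2, 0) → (-9/10, 6/5)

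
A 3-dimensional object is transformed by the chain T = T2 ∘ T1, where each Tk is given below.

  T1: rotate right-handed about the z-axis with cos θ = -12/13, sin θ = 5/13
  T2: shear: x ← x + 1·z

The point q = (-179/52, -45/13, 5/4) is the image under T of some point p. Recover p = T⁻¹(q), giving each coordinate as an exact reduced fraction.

p = (3, 5, 5/4)

T1 = [-12/13 -5/13 0 0; 5/13 -12/13 0 0; 0 0 1 0; 0 0 0 1]
T2·T1 = [-12/13 -5/13 1 0; 5/13 -12/13 0 0; 0 0 1 0; 0 0 0 1]
det M = 1; M⁻¹ = [-12/13 5/13 12/13 0; -5/13 -12/13 5/13 0; 0 0 1 0; 0 0 0 1]
M⁻¹ · (-179/52, -45/13, 5/4)ᵀ = (3, 5, 5/4)ᵀ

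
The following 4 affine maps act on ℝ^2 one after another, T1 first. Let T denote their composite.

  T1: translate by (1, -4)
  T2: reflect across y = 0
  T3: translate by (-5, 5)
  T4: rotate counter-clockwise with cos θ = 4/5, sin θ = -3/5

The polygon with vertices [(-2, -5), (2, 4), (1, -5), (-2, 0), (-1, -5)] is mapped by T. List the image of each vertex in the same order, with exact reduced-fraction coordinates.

T1 translate by (1, -4): (-2, -5) → (-1, -9); (2, 4) → (3, 0); (1, -5) → (2, -9); (-2, 0) → (-1, -4); (-1, -5) → (0, -9)
T2 reflect across y = 0: (-1, -9) → (-1, 9); (3, 0) → (3, 0); (2, -9) → (2, 9); (-1, -4) → (-1, 4); (0, -9) → (0, 9)
T3 translate by (-5, 5): (-1, 9) → (-6, 14); (3, 0) → (-2, 5); (2, 9) → (-3, 14); (-1, 4) → (-6, 9); (0, 9) → (-5, 14)
T4 rotate counter-clockwise with cos θ = 4/5, sin θ = -3/5: (-6, 14) → (18/5, 74/5); (-2, 5) → (7/5, 26/5); (-3, 14) → (6, 13); (-6, 9) → (3/5, 54/5); (-5, 14) → (22/5, 71/5)

image vertices: (18/5, 74/5), (7/5, 26/5), (6, 13), (3/5, 54/5), (22/5, 71/5)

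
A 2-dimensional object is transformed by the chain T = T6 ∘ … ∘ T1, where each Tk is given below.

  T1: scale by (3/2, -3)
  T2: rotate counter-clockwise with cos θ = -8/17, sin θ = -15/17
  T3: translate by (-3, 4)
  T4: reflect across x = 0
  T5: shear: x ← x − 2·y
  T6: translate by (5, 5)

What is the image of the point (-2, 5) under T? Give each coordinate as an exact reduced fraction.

T1 scale by (3/2, -3): (-2, 5) → (-3, -15)
T2 rotate counter-clockwise with cos θ = -8/17, sin θ = -15/17: (-3, -15) → (-201/17, 165/17)
T3 translate by (-3, 4): (-201/17, 165/17) → (-252/17, 233/17)
T4 reflect across x = 0: (-252/17, 233/17) → (252/17, 233/17)
T5 shear: x ← x − 2·y: (252/17, 233/17) → (-214/17, 233/17)
T6 translate by (5, 5): (-214/17, 233/17) → (-129/17, 318/17)

T(p) = (-129/17, 318/17)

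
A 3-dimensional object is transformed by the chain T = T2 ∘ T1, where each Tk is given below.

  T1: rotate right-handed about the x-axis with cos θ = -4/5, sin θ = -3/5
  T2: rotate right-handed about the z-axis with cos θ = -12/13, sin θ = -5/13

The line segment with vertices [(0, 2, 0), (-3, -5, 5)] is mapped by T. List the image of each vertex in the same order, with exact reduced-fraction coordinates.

T1 rotate right-handed about the x-axis with cos θ = -4/5, sin θ = -3/5: (0, 2, 0) → (0, -8/5, -6/5); (-3, -5, 5) → (-3, 7, -1)
T2 rotate right-handed about the z-axis with cos θ = -12/13, sin θ = -5/13: (0, -8/5, -6/5) → (-8/13, 96/65, -6/5); (-3, 7, -1) → (71/13, -69/13, -1)

image vertices: (-8/13, 96/65, -6/5), (71/13, -69/13, -1)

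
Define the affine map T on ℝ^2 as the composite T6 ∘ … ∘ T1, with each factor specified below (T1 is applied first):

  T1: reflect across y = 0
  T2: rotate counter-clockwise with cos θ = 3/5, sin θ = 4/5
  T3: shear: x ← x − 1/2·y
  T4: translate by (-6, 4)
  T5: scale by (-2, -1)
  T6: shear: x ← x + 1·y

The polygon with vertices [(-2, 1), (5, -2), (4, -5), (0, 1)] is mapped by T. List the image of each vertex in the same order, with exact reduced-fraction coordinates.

T1 reflect across y = 0: (-2, 1) → (-2, -1); (5, -2) → (5, 2); (4, -5) → (4, 5); (0, 1) → (0, -1)
T2 rotate counter-clockwise with cos θ = 3/5, sin θ = 4/5: (-2, -1) → (-2/5, -11/5); (5, 2) → (7/5, 26/5); (4, 5) → (-8/5, 31/5); (0, -1) → (4/5, -3/5)
T3 shear: x ← x − 1/2·y: (-2/5, -11/5) → (7/10, -11/5); (7/5, 26/5) → (-6/5, 26/5); (-8/5, 31/5) → (-47/10, 31/5); (4/5, -3/5) → (11/10, -3/5)
T4 translate by (-6, 4): (7/10, -11/5) → (-53/10, 9/5); (-6/5, 26/5) → (-36/5, 46/5); (-47/10, 31/5) → (-107/10, 51/5); (11/10, -3/5) → (-49/10, 17/5)
T5 scale by (-2, -1): (-53/10, 9/5) → (53/5, -9/5); (-36/5, 46/5) → (72/5, -46/5); (-107/10, 51/5) → (107/5, -51/5); (-49/10, 17/5) → (49/5, -17/5)
T6 shear: x ← x + 1·y: (53/5, -9/5) → (44/5, -9/5); (72/5, -46/5) → (26/5, -46/5); (107/5, -51/5) → (56/5, -51/5); (49/5, -17/5) → (32/5, -17/5)

image vertices: (44/5, -9/5), (26/5, -46/5), (56/5, -51/5), (32/5, -17/5)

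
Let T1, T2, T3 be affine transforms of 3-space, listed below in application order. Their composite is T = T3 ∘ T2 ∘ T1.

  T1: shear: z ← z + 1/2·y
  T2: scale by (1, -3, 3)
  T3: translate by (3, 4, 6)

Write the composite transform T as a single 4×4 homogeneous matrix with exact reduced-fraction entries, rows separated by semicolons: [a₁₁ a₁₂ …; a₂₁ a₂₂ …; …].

T = [1 0 0 3; 0 -3 0 4; 0 3/2 3 6; 0 0 0 1]

T1 = [1 0 0 0; 0 1 0 0; 0 1/2 1 0; 0 0 0 1]
T2·T1 = [1 0 0 0; 0 -3 0 0; 0 3/2 3 0; 0 0 0 1]
T3·…·T1 = [1 0 0 3; 0 -3 0 4; 0 3/2 3 6; 0 0 0 1]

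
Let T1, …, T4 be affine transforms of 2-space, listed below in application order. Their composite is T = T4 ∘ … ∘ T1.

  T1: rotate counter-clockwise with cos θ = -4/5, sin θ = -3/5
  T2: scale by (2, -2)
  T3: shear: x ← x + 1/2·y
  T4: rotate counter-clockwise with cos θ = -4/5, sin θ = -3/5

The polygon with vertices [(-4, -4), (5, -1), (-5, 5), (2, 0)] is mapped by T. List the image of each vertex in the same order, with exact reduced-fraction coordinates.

image vertices: (-88/25, 284/25), (206/25, 17/25), (-54/5, -53/5), (76/25, -18/25)

T1 rotate counter-clockwise with cos θ = -4/5, sin θ = -3/5: (-4, -4) → (4/5, 28/5); (5, -1) → (-23/5, -11/5); (-5, 5) → (7, -1); (2, 0) → (-8/5, -6/5)
T2 scale by (2, -2): (4/5, 28/5) → (8/5, -56/5); (-23/5, -11/5) → (-46/5, 22/5); (7, -1) → (14, 2); (-8/5, -6/5) → (-16/5, 12/5)
T3 shear: x ← x + 1/2·y: (8/5, -56/5) → (-4, -56/5); (-46/5, 22/5) → (-7, 22/5); (14, 2) → (15, 2); (-16/5, 12/5) → (-2, 12/5)
T4 rotate counter-clockwise with cos θ = -4/5, sin θ = -3/5: (-4, -56/5) → (-88/25, 284/25); (-7, 22/5) → (206/25, 17/25); (15, 2) → (-54/5, -53/5); (-2, 12/5) → (76/25, -18/25)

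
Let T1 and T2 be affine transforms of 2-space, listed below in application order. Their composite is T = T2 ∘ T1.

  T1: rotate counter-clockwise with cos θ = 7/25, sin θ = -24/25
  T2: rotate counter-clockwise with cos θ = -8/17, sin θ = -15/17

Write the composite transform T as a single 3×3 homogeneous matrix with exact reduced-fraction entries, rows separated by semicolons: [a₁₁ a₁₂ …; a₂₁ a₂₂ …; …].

T1 = [7/25 24/25 0; -24/25 7/25 0; 0 0 1]
T2·T1 = [-416/425 -87/425 0; 87/425 -416/425 0; 0 0 1]

T = [-416/425 -87/425 0; 87/425 -416/425 0; 0 0 1]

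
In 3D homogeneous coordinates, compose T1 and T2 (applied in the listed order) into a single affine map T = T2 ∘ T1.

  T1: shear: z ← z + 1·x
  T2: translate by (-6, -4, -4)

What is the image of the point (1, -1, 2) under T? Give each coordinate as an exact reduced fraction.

T(p) = (-5, -5, -1)

T1 shear: z ← z + 1·x: (1, -1, 2) → (1, -1, 3)
T2 translate by (-6, -4, -4): (1, -1, 3) → (-5, -5, -1)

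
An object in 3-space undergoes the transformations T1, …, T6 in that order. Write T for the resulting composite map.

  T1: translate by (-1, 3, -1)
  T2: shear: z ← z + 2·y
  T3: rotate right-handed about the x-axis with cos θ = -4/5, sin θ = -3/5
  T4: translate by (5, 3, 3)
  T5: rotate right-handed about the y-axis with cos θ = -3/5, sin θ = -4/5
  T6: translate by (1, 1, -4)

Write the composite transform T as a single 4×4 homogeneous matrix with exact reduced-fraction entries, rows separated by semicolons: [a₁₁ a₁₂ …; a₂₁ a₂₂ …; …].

T1 = [1 0 0 -1; 0 1 0 3; 0 0 1 -1; 0 0 0 1]
T2·T1 = [1 0 0 -1; 0 1 0 3; 0 2 1 5; 0 0 0 1]
T3·…·T1 = [1 0 0 -1; 0 2/5 3/5 3/5; 0 -11/5 -4/5 -29/5; 0 0 0 1]
T4·…·T1 = [1 0 0 4; 0 2/5 3/5 18/5; 0 -11/5 -4/5 -14/5; 0 0 0 1]
T5·…·T1 = [-3/5 44/25 16/25 -4/25; 0 2/5 3/5 18/5; 4/5 33/25 12/25 122/25; 0 0 0 1]
T6·…·T1 = [-3/5 44/25 16/25 21/25; 0 2/5 3/5 23/5; 4/5 33/25 12/25 22/25; 0 0 0 1]

T = [-3/5 44/25 16/25 21/25; 0 2/5 3/5 23/5; 4/5 33/25 12/25 22/25; 0 0 0 1]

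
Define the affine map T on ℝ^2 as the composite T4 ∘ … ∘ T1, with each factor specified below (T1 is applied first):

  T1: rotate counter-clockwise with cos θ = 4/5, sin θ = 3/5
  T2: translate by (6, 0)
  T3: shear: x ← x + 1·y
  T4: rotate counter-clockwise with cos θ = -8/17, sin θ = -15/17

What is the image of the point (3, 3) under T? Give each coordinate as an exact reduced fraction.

T(p) = (-117/85, -978/85)

T1 rotate counter-clockwise with cos θ = 4/5, sin θ = 3/5: (3, 3) → (3/5, 21/5)
T2 translate by (6, 0): (3/5, 21/5) → (33/5, 21/5)
T3 shear: x ← x + 1·y: (33/5, 21/5) → (54/5, 21/5)
T4 rotate counter-clockwise with cos θ = -8/17, sin θ = -15/17: (54/5, 21/5) → (-117/85, -978/85)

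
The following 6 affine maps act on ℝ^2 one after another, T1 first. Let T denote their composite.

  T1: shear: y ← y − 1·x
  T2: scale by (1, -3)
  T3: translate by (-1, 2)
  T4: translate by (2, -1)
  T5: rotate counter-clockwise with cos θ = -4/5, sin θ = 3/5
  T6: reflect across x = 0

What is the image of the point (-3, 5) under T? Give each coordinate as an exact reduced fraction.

T1 shear: y ← y − 1·x: (-3, 5) → (-3, 8)
T2 scale by (1, -3): (-3, 8) → (-3, -24)
T3 translate by (-1, 2): (-3, -24) → (-4, -22)
T4 translate by (2, -1): (-4, -22) → (-2, -23)
T5 rotate counter-clockwise with cos θ = -4/5, sin θ = 3/5: (-2, -23) → (77/5, 86/5)
T6 reflect across x = 0: (77/5, 86/5) → (-77/5, 86/5)

T(p) = (-77/5, 86/5)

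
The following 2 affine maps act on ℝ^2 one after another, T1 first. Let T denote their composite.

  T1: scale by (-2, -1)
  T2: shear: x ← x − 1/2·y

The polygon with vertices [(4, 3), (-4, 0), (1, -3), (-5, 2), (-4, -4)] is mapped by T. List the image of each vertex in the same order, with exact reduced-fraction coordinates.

T1 scale by (-2, -1): (4, 3) → (-8, -3); (-4, 0) → (8, 0); (1, -3) → (-2, 3); (-5, 2) → (10, -2); (-4, -4) → (8, 4)
T2 shear: x ← x − 1/2·y: (-8, -3) → (-13/2, -3); (8, 0) → (8, 0); (-2, 3) → (-7/2, 3); (10, -2) → (11, -2); (8, 4) → (6, 4)

image vertices: (-13/2, -3), (8, 0), (-7/2, 3), (11, -2), (6, 4)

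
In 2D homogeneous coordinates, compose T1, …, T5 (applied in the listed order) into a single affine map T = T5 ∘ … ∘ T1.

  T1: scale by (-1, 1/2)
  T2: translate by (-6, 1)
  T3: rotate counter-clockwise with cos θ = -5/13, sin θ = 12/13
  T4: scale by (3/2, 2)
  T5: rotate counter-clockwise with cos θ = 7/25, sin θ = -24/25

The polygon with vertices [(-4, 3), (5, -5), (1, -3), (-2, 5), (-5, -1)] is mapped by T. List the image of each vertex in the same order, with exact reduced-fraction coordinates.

image vertices: (-1962/325, 209/325), (-10419/650, -4371/325), (-6963/650, -2617/325), (-135/13, -5/13), (-1413/650, -167/325)

T1 scale by (-1, 1/2): (-4, 3) → (4, 3/2); (5, -5) → (-5, -5/2); (1, -3) → (-1, -3/2); (-2, 5) → (2, 5/2); (-5, -1) → (5, -1/2)
T2 translate by (-6, 1): (4, 3/2) → (-2, 5/2); (-5, -5/2) → (-11, -3/2); (-1, -3/2) → (-7, -1/2); (2, 5/2) → (-4, 7/2); (5, -1/2) → (-1, 1/2)
T3 rotate counter-clockwise with cos θ = -5/13, sin θ = 12/13: (-2, 5/2) → (-20/13, -73/26); (-11, -3/2) → (73/13, -249/26); (-7, -1/2) → (41/13, -163/26); (-4, 7/2) → (-22/13, -131/26); (-1, 1/2) → (-1/13, -29/26)
T4 scale by (3/2, 2): (-20/13, -73/26) → (-30/13, -73/13); (73/13, -249/26) → (219/26, -249/13); (41/13, -163/26) → (123/26, -163/13); (-22/13, -131/26) → (-33/13, -131/13); (-1/13, -29/26) → (-3/26, -29/13)
T5 rotate counter-clockwise with cos θ = 7/25, sin θ = -24/25: (-30/13, -73/13) → (-1962/325, 209/325); (219/26, -249/13) → (-10419/650, -4371/325); (123/26, -163/13) → (-6963/650, -2617/325); (-33/13, -131/13) → (-135/13, -5/13); (-3/26, -29/13) → (-1413/650, -167/325)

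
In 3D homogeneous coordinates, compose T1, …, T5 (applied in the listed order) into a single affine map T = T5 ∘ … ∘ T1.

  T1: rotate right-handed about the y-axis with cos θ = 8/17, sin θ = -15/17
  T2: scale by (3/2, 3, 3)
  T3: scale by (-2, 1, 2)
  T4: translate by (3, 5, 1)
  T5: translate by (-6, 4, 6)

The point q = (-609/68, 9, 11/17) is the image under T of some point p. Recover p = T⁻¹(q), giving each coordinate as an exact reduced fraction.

T1 = [8/17 0 -15/17 0; 0 1 0 0; 15/17 0 8/17 0; 0 0 0 1]
T2·T1 = [12/17 0 -45/34 0; 0 3 0 0; 45/17 0 24/17 0; 0 0 0 1]
T3·…·T1 = [-24/17 0 45/17 0; 0 3 0 0; 90/17 0 48/17 0; 0 0 0 1]
T4·…·T1 = [-24/17 0 45/17 3; 0 3 0 5; 90/17 0 48/17 1; 0 0 0 1]
T5·…·T1 = [-24/17 0 45/17 -3; 0 3 0 9; 90/17 0 48/17 7; 0 0 0 1]
det M = -54; M⁻¹ = [-8/51 0 5/34 -3/2; 0 1/3 0 -3; 5/17 0 4/51 1/3; 0 0 0 1]
M⁻¹ · (-609/68, 9, 11/17)ᵀ = (0, 0, -9/4)ᵀ

p = (0, 0, -9/4)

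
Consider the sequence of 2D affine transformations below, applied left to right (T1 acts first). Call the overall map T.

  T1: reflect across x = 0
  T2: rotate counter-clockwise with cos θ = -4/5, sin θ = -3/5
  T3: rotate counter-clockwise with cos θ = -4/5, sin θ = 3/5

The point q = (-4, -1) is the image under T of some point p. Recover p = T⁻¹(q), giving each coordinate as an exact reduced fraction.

T1 = [-1 0 0; 0 1 0; 0 0 1]
T2·T1 = [4/5 3/5 0; 3/5 -4/5 0; 0 0 1]
T3·…·T1 = [-1 0 0; 0 1 0; 0 0 1]
det M = -1; M⁻¹ = [-1 0 0; 0 1 0; 0 0 1]
M⁻¹ · (-4, -1)ᵀ = (4, -1)ᵀ

p = (4, -1)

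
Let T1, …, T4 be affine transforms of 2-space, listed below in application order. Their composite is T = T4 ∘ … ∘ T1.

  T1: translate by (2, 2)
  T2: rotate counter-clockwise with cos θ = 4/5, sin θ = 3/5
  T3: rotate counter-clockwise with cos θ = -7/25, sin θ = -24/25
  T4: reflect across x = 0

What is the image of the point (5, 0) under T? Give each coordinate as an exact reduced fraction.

T1 translate by (2, 2): (5, 0) → (7, 2)
T2 rotate counter-clockwise with cos θ = 4/5, sin θ = 3/5: (7, 2) → (22/5, 29/5)
T3 rotate counter-clockwise with cos θ = -7/25, sin θ = -24/25: (22/5, 29/5) → (542/125, -731/125)
T4 reflect across x = 0: (542/125, -731/125) → (-542/125, -731/125)

T(p) = (-542/125, -731/125)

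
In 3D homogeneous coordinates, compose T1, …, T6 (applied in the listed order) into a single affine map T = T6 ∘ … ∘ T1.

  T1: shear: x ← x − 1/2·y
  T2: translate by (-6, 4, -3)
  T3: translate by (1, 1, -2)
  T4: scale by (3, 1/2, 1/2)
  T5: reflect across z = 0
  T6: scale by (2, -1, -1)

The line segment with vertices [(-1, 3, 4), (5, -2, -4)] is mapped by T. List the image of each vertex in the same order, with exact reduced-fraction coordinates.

T1 shear: x ← x − 1/2·y: (-1, 3, 4) → (-5/2, 3, 4); (5, -2, -4) → (6, -2, -4)
T2 translate by (-6, 4, -3): (-5/2, 3, 4) → (-17/2, 7, 1); (6, -2, -4) → (0, 2, -7)
T3 translate by (1, 1, -2): (-17/2, 7, 1) → (-15/2, 8, -1); (0, 2, -7) → (1, 3, -9)
T4 scale by (3, 1/2, 1/2): (-15/2, 8, -1) → (-45/2, 4, -1/2); (1, 3, -9) → (3, 3/2, -9/2)
T5 reflect across z = 0: (-45/2, 4, -1/2) → (-45/2, 4, 1/2); (3, 3/2, -9/2) → (3, 3/2, 9/2)
T6 scale by (2, -1, -1): (-45/2, 4, 1/2) → (-45, -4, -1/2); (3, 3/2, 9/2) → (6, -3/2, -9/2)

image vertices: (-45, -4, -1/2), (6, -3/2, -9/2)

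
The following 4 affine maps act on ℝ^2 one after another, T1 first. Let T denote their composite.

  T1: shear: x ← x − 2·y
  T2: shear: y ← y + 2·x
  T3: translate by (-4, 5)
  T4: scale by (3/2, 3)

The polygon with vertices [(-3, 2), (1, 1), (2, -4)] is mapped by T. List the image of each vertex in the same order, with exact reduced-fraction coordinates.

T1 shear: x ← x − 2·y: (-3, 2) → (-7, 2); (1, 1) → (-1, 1); (2, -4) → (10, -4)
T2 shear: y ← y + 2·x: (-7, 2) → (-7, -12); (-1, 1) → (-1, -1); (10, -4) → (10, 16)
T3 translate by (-4, 5): (-7, -12) → (-11, -7); (-1, -1) → (-5, 4); (10, 16) → (6, 21)
T4 scale by (3/2, 3): (-11, -7) → (-33/2, -21); (-5, 4) → (-15/2, 12); (6, 21) → (9, 63)

image vertices: (-33/2, -21), (-15/2, 12), (9, 63)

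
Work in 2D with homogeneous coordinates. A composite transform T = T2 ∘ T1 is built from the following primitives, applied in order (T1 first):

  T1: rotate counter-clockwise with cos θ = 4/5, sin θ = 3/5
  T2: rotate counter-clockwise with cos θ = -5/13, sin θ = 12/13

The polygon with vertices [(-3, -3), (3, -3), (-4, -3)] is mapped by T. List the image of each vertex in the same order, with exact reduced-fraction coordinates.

image vertices: (267/65, 69/65), (-69/65, 267/65), (323/65, 36/65)

T1 rotate counter-clockwise with cos θ = 4/5, sin θ = 3/5: (-3, -3) → (-3/5, -21/5); (3, -3) → (21/5, -3/5); (-4, -3) → (-7/5, -24/5)
T2 rotate counter-clockwise with cos θ = -5/13, sin θ = 12/13: (-3/5, -21/5) → (267/65, 69/65); (21/5, -3/5) → (-69/65, 267/65); (-7/5, -24/5) → (323/65, 36/65)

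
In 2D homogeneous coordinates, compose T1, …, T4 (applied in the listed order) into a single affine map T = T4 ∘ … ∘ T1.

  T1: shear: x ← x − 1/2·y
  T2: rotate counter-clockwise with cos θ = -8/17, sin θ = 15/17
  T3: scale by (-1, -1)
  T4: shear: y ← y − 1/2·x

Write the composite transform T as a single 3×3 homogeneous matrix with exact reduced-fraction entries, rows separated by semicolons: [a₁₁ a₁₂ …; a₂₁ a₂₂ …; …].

T1 = [1 -1/2 0; 0 1 0; 0 0 1]
T2·T1 = [-8/17 -11/17 0; 15/17 -31/34 0; 0 0 1]
T3·…·T1 = [8/17 11/17 0; -15/17 31/34 0; 0 0 1]
T4·…·T1 = [8/17 11/17 0; -19/17 10/17 0; 0 0 1]

T = [8/17 11/17 0; -19/17 10/17 0; 0 0 1]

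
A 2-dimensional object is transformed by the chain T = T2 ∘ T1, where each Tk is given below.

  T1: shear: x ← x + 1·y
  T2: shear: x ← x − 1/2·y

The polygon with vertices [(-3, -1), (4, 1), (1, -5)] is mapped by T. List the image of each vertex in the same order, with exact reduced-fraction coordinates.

image vertices: (-7/2, -1), (9/2, 1), (-3/2, -5)

T1 shear: x ← x + 1·y: (-3, -1) → (-4, -1); (4, 1) → (5, 1); (1, -5) → (-4, -5)
T2 shear: x ← x − 1/2·y: (-4, -1) → (-7/2, -1); (5, 1) → (9/2, 1); (-4, -5) → (-3/2, -5)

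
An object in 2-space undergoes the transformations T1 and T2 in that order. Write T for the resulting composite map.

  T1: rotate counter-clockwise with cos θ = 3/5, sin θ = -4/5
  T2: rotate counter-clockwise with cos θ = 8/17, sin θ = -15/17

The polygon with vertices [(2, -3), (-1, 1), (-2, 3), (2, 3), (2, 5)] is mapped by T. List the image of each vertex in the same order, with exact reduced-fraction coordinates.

image vertices: (-303/85, -46/85), (113/85, 41/85), (303/85, 46/85), (159/85, -262/85), (313/85, -334/85)

T1 rotate counter-clockwise with cos θ = 3/5, sin θ = -4/5: (2, -3) → (-6/5, -17/5); (-1, 1) → (1/5, 7/5); (-2, 3) → (6/5, 17/5); (2, 3) → (18/5, 1/5); (2, 5) → (26/5, 7/5)
T2 rotate counter-clockwise with cos θ = 8/17, sin θ = -15/17: (-6/5, -17/5) → (-303/85, -46/85); (1/5, 7/5) → (113/85, 41/85); (6/5, 17/5) → (303/85, 46/85); (18/5, 1/5) → (159/85, -262/85); (26/5, 7/5) → (313/85, -334/85)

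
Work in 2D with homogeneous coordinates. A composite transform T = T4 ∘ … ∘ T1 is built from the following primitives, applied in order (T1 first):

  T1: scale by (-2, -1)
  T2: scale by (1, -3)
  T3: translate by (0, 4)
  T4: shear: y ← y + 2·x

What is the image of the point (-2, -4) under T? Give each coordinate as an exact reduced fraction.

T(p) = (4, 0)

T1 scale by (-2, -1): (-2, -4) → (4, 4)
T2 scale by (1, -3): (4, 4) → (4, -12)
T3 translate by (0, 4): (4, -12) → (4, -8)
T4 shear: y ← y + 2·x: (4, -8) → (4, 0)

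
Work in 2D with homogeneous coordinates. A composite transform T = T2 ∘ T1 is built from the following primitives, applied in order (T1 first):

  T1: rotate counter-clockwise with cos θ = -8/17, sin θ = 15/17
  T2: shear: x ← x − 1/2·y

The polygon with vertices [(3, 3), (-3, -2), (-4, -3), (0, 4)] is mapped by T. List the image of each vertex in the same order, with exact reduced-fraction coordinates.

T1 rotate counter-clockwise with cos θ = -8/17, sin θ = 15/17: (3, 3) → (-69/17, 21/17); (-3, -2) → (54/17, -29/17); (-4, -3) → (77/17, -36/17); (0, 4) → (-60/17, -32/17)
T2 shear: x ← x − 1/2·y: (-69/17, 21/17) → (-159/34, 21/17); (54/17, -29/17) → (137/34, -29/17); (77/17, -36/17) → (95/17, -36/17); (-60/17, -32/17) → (-44/17, -32/17)

image vertices: (-159/34, 21/17), (137/34, -29/17), (95/17, -36/17), (-44/17, -32/17)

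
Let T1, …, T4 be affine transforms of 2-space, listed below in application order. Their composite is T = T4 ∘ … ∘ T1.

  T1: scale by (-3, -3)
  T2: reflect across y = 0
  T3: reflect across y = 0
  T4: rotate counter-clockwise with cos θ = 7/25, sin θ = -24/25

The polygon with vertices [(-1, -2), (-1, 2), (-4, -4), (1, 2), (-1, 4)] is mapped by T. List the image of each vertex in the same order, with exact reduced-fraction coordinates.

image vertices: (33/5, -6/5), (-123/25, -114/25), (372/25, -204/25), (-33/5, 6/5), (-267/25, -156/25)

T1 scale by (-3, -3): (-1, -2) → (3, 6); (-1, 2) → (3, -6); (-4, -4) → (12, 12); (1, 2) → (-3, -6); (-1, 4) → (3, -12)
T2 reflect across y = 0: (3, 6) → (3, -6); (3, -6) → (3, 6); (12, 12) → (12, -12); (-3, -6) → (-3, 6); (3, -12) → (3, 12)
T3 reflect across y = 0: (3, -6) → (3, 6); (3, 6) → (3, -6); (12, -12) → (12, 12); (-3, 6) → (-3, -6); (3, 12) → (3, -12)
T4 rotate counter-clockwise with cos θ = 7/25, sin θ = -24/25: (3, 6) → (33/5, -6/5); (3, -6) → (-123/25, -114/25); (12, 12) → (372/25, -204/25); (-3, -6) → (-33/5, 6/5); (3, -12) → (-267/25, -156/25)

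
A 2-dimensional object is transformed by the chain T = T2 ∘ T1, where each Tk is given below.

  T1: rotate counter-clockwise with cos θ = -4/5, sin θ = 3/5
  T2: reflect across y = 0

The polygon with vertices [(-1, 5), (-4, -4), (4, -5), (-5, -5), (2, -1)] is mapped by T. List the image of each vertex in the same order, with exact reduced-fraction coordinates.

T1 rotate counter-clockwise with cos θ = -4/5, sin θ = 3/5: (-1, 5) → (-11/5, -23/5); (-4, -4) → (28/5, 4/5); (4, -5) → (-1/5, 32/5); (-5, -5) → (7, 1); (2, -1) → (-1, 2)
T2 reflect across y = 0: (-11/5, -23/5) → (-11/5, 23/5); (28/5, 4/5) → (28/5, -4/5); (-1/5, 32/5) → (-1/5, -32/5); (7, 1) → (7, -1); (-1, 2) → (-1, -2)

image vertices: (-11/5, 23/5), (28/5, -4/5), (-1/5, -32/5), (7, -1), (-1, -2)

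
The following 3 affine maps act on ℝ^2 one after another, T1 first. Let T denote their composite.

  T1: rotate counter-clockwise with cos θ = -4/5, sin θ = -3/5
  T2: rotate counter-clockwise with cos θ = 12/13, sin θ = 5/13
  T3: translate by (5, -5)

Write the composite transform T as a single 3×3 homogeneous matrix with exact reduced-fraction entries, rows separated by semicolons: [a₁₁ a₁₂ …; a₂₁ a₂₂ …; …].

T = [-33/65 56/65 5; -56/65 -33/65 -5; 0 0 1]

T1 = [-4/5 3/5 0; -3/5 -4/5 0; 0 0 1]
T2·T1 = [-33/65 56/65 0; -56/65 -33/65 0; 0 0 1]
T3·…·T1 = [-33/65 56/65 5; -56/65 -33/65 -5; 0 0 1]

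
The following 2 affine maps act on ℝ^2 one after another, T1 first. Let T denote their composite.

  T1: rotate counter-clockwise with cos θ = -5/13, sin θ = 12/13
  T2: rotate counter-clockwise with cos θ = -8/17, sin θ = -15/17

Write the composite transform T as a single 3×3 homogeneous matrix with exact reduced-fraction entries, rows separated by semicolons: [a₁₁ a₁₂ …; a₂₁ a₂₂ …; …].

T = [220/221 21/221 0; -21/221 220/221 0; 0 0 1]

T1 = [-5/13 -12/13 0; 12/13 -5/13 0; 0 0 1]
T2·T1 = [220/221 21/221 0; -21/221 220/221 0; 0 0 1]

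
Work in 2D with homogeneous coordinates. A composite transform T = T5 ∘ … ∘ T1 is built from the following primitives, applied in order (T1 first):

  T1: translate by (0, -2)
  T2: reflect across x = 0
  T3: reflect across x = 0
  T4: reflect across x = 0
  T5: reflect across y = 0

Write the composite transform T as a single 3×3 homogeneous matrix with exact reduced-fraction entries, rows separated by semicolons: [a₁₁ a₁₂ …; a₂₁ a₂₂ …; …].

T1 = [1 0 0; 0 1 -2; 0 0 1]
T2·T1 = [-1 0 0; 0 1 -2; 0 0 1]
T3·…·T1 = [1 0 0; 0 1 -2; 0 0 1]
T4·…·T1 = [-1 0 0; 0 1 -2; 0 0 1]
T5·…·T1 = [-1 0 0; 0 -1 2; 0 0 1]

T = [-1 0 0; 0 -1 2; 0 0 1]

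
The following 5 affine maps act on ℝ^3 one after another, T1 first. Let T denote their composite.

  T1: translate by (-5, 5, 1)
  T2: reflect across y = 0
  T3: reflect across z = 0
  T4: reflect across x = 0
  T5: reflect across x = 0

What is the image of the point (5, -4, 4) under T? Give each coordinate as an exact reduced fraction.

T1 translate by (-5, 5, 1): (5, -4, 4) → (0, 1, 5)
T2 reflect across y = 0: (0, 1, 5) → (0, -1, 5)
T3 reflect across z = 0: (0, -1, 5) → (0, -1, -5)
T4 reflect across x = 0: (0, -1, -5) → (0, -1, -5)
T5 reflect across x = 0: (0, -1, -5) → (0, -1, -5)

T(p) = (0, -1, -5)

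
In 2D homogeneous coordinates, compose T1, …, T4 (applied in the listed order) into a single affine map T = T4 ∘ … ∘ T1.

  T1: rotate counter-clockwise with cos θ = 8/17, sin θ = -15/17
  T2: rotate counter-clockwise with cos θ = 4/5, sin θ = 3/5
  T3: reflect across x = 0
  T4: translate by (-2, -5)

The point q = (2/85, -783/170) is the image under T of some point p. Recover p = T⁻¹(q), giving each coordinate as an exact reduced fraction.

T1 = [8/17 15/17 0; -15/17 8/17 0; 0 0 1]
T2·T1 = [77/85 36/85 0; -36/85 77/85 0; 0 0 1]
T3·…·T1 = [-77/85 -36/85 0; -36/85 77/85 0; 0 0 1]
T4·…·T1 = [-77/85 -36/85 -2; -36/85 77/85 -5; 0 0 1]
det M = -1; M⁻¹ = [-77/85 -36/85 -334/85; -36/85 77/85 313/85; 0 0 1]
M⁻¹ · (2/85, -783/170)ᵀ = (-2, -1/2)ᵀ

p = (-2, -1/2)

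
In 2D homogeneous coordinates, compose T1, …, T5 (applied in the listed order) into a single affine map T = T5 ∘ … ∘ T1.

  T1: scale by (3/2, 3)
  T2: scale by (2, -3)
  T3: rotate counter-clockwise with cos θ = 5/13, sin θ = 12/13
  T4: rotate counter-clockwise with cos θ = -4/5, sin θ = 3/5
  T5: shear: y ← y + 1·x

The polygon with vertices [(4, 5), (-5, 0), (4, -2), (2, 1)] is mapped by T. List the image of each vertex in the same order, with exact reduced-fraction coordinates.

T1 scale by (3/2, 3): (4, 5) → (6, 15); (-5, 0) → (-15/2, 0); (4, -2) → (6, -6); (2, 1) → (3, 3)
T2 scale by (2, -3): (6, 15) → (12, -45); (-15/2, 0) → (-15, 0); (6, -6) → (12, 18); (3, 3) → (6, -9)
T3 rotate counter-clockwise with cos θ = 5/13, sin θ = 12/13: (12, -45) → (600/13, -81/13); (-15, 0) → (-75/13, -180/13); (12, 18) → (-12, 18); (6, -9) → (138/13, 27/13)
T4 rotate counter-clockwise with cos θ = -4/5, sin θ = 3/5: (600/13, -81/13) → (-2157/65, 2124/65); (-75/13, -180/13) → (168/13, 99/13); (-12, 18) → (-6/5, -108/5); (138/13, 27/13) → (-633/65, 306/65)
T5 shear: y ← y + 1·x: (-2157/65, 2124/65) → (-2157/65, -33/65); (168/13, 99/13) → (168/13, 267/13); (-6/5, -108/5) → (-6/5, -114/5); (-633/65, 306/65) → (-633/65, -327/65)

image vertices: (-2157/65, -33/65), (168/13, 267/13), (-6/5, -114/5), (-633/65, -327/65)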